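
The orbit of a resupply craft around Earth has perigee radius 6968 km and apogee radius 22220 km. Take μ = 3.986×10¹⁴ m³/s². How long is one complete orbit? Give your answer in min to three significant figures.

Semi-major axis a = (r_p + r_a)/2 = (6968.0 + 22220)/2 = 14594 km = 1.459×10⁷ m.
By Kepler's third law T = 2π√(a³/μ) = 2π × 2.792×10³ = 1.755×10⁴ s.
= 292.4 min.

T ≈ 292 min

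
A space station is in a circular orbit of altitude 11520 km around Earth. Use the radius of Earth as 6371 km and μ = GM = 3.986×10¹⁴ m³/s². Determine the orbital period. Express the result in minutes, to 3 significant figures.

r = 6371 + 11520 = 17891 km = 1.7891×10⁷ m.
Kepler's third law: T = 2π√(r³/μ) = 2π√((1.789×10⁷)³ / 3.986×10¹⁴).
r³/μ = 1.437×10⁷ s², so T = 2π × 3.790×10³ = 2.382×10⁴ s.
Converting: 2.382×10⁴ s ÷ 60.00 = 396.9 minutes.

T ≈ 397 minutes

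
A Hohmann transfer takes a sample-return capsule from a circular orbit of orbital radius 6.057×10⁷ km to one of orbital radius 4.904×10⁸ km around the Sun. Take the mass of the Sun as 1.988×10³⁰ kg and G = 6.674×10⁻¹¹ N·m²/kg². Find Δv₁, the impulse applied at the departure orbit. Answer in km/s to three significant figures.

μ = GM = 6.674×10⁻¹¹ × 1.988×10³⁰ = 1.327×10²⁰ m³/s².
r₁ = 6.057×10⁷ km = 6.057×10¹⁰ m.
r₂ = 4.904×10⁸ km = 4.904×10¹¹ m.
Transfer ellipse a_t = (r₁ + r₂)/2 = 2.755×10¹¹ m.
At r₁: circular v_c1 = √(μ/r₁) = 46800 m/s; transfer-perihelion v_p = √[μ(2/r₁ − 1/a_t)] = 62450 m/s.
Δv₁ = v_p − v_c1 = 15640 m/s.
= 15.64 km/s.

Δv ≈ 15.6 km/s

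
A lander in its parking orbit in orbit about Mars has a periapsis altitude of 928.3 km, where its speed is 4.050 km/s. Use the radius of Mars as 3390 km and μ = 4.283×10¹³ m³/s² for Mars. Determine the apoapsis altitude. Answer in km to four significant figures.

apoapsis altitude ≈ 17240 km

r_p = 3390 + 928.3 = 4318.3 km = 4.318×10⁶ m.
Specific energy ε = v²/2 − μ/r = -1.717×10⁶ J/kg, so a = −μ/(2ε) = 1.247×10⁷ m.
The apsides satisfy r_p + r_a = 2a, so the apoapsis radius is 2a − r_p = 2.063×10⁷ m = 20626 km.
Apoapsis altitude = 20626 − 3390 = 17236 km.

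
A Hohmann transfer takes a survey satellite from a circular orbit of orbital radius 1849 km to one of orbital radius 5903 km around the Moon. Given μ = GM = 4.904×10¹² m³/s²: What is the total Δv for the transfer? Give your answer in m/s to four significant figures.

Δv_total ≈ 663.2 m/s

r₁ = 1849 km = 1.849×10⁶ m.
r₂ = 5903 km = 5.903×10⁶ m.
Transfer ellipse a_t = (r₁ + r₂)/2 = 3.876×10⁶ m.
At r₁: circular v_c1 = √(μ/r₁) = 1629 m/s; transfer-perilune v_p = √[μ(2/r₁ − 1/a_t)] = 2010 m/s.
Δv₁ = v_p − v_c1 = 381.2 m/s.
At r₂: circular v_c2 = √(μ/r₂) = 911.5 m/s; transfer-apolune v_a = √[μ(2/r₂ − 1/a_t)] = 629.5 m/s.
Δv₂ = v_c2 − v_a = 281.9 m/s.
Total Δv = Δv₁ + Δv₂ = 663.2 m/s.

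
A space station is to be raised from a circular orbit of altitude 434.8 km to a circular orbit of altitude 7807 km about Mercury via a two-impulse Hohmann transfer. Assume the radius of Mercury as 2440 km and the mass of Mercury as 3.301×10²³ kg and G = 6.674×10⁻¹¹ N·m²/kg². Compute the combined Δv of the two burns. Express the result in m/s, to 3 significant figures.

μ = GM = 6.674×10⁻¹¹ × 3.301×10²³ = 2.203×10¹³ m³/s².
r₁ = 2440 + 434.8 = 2874.8 km = 2.8748×10⁶ m.
r₂ = 2440 + 7807 = 10247 km = 1.0247×10⁷ m.
Transfer ellipse a_t = (r₁ + r₂)/2 = 6.561×10⁶ m.
At r₁: circular v_c1 = √(μ/r₁) = 2768 m/s; transfer-periherm v_p = √[μ(2/r₁ − 1/a_t)] = 3460 m/s.
Δv₁ = v_p − v_c1 = 691.3 m/s.
At r₂: circular v_c2 = √(μ/r₂) = 1466 m/s; transfer-apoherm v_a = √[μ(2/r₂ − 1/a_t)] = 970.6 m/s.
Δv₂ = v_c2 − v_a = 495.7 m/s.
Total Δv = Δv₁ + Δv₂ = 1187 m/s.

Δv_total ≈ 1190 m/s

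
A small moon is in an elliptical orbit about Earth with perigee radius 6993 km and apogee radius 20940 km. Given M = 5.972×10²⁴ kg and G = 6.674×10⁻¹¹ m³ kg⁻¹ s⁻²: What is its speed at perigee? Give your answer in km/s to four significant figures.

v ≈ 9.244 km/s

μ = GM = 6.674×10⁻¹¹ × 5.972×10²⁴ = 3.986×10¹⁴ m³/s².
Semi-major axis a = (r_p + r_a)/2 = 13966 km = 1.397×10⁷ m.
Vis-viva: v² = μ(2/r − 1/a) = 3.986×10¹⁴ × (2.860×10⁻⁷ − 7.160×10⁻⁸) = 8.545×10⁷ m²/s².
v = 9244 m/s = 9.244 km/s.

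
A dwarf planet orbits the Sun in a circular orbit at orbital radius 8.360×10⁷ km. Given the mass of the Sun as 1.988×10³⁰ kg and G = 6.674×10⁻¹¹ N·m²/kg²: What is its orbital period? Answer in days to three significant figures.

μ = GM = 6.674×10⁻¹¹ × 1.988×10³⁰ = 1.327×10²⁰ m³/s².
r = 8.360×10⁷ km = 8.360×10¹⁰ m.
Kepler's third law: T = 2π√(r³/μ) = 2π√((8.360×10¹⁰)³ / 1.327×10²⁰).
r³/μ = 4.404×10¹² s², so T = 2π × 2.098×10⁶ = 1.319×10⁷ s.
Converting: 1.319×10⁷ s ÷ 86400 = 152.6 days.

T ≈ 153 days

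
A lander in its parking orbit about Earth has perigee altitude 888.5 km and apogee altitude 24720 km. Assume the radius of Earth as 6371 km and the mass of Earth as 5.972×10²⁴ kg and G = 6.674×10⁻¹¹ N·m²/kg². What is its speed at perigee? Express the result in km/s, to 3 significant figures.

v ≈ 9.44 km/s

μ = GM = 6.674×10⁻¹¹ × 5.972×10²⁴ = 3.986×10¹⁴ m³/s².
r_p = 6371 + 888.5 = 7259.5 km = 7.2595×10⁶ m.
r_a = 6371 + 24720 = 31091 km = 3.1091×10⁷ m.
Semi-major axis a = (r_p + r_a)/2 = 19175 km = 1.918×10⁷ m.
Vis-viva: v² = μ(2/r − 1/a) = 3.986×10¹⁴ × (2.755×10⁻⁷ − 5.215×10⁻⁸) = 8.902×10⁷ m²/s².
v = 9435 m/s = 9.435 km/s.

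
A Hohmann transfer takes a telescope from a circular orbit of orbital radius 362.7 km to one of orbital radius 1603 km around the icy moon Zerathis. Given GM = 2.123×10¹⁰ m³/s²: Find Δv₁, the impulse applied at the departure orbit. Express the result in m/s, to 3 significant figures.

Δv ≈ 67.0 m/s

r₁ = 362.7 km = 3.627×10⁵ m.
r₂ = 1603 km = 1.603×10⁶ m.
Transfer ellipse a_t = (r₁ + r₂)/2 = 9.828×10⁵ m.
At r₁: circular v_c1 = √(μ/r₁) = 241.9 m/s; transfer-periapsis v_p = √[μ(2/r₁ − 1/a_t)] = 309.0 m/s.
Δv₁ = v_p − v_c1 = 67.04 m/s.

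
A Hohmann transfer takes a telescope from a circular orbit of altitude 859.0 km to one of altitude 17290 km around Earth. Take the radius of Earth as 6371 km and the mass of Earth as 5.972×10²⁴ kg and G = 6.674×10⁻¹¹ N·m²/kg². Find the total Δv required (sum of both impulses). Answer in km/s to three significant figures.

Δv_total ≈ 3.06 km/s

μ = GM = 6.674×10⁻¹¹ × 5.972×10²⁴ = 3.986×10¹⁴ m³/s².
r₁ = 6371 + 859.0 = 7230.0 km = 7.2300×10⁶ m.
r₂ = 6371 + 17290 = 23661 km = 2.3661×10⁷ m.
Transfer ellipse a_t = (r₁ + r₂)/2 = 1.545×10⁷ m.
At r₁: circular v_c1 = √(μ/r₁) = 7425 m/s; transfer-perigee v_p = √[μ(2/r₁ − 1/a_t)] = 9190 m/s.
Δv₁ = v_p − v_c1 = 1765 m/s.
At r₂: circular v_c2 = √(μ/r₂) = 4104 m/s; transfer-apogee v_a = √[μ(2/r₂ − 1/a_t)] = 2808 m/s.
Δv₂ = v_c2 − v_a = 1296 m/s.
Total Δv = Δv₁ + Δv₂ = 3061 m/s = 3.061 km/s.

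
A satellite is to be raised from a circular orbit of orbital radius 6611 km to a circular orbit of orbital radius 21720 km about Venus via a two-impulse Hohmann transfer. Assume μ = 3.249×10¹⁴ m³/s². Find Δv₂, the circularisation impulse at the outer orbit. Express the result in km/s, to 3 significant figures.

Δv ≈ 1.23 km/s

r₁ = 6611 km = 6.611×10⁶ m.
r₂ = 21720 km = 2.172×10⁷ m.
Transfer ellipse a_t = (r₁ + r₂)/2 = 1.417×10⁷ m.
At r₁: circular v_c1 = √(μ/r₁) = 7010 m/s; transfer-periapsis v_p = √[μ(2/r₁ − 1/a_t)] = 8681 m/s.
At r₂: circular v_c2 = √(μ/r₂) = 3868 m/s; transfer-apoapsis v_a = √[μ(2/r₂ − 1/a_t)] = 2642 m/s.
Δv₂ = v_c2 − v_a = 1225 m/s.
= 1.225 km/s.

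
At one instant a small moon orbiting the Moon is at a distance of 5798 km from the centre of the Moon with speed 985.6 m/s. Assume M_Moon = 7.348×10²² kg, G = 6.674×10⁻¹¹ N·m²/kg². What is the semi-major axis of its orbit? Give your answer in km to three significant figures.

a ≈ 6810 km

μ = GM = 6.674×10⁻¹¹ × 7.348×10²² = 4.904×10¹² m³/s².
r = 5.798×10⁶ m.
Specific orbital energy ε = v²/2 − μ/r = (985.6)²/2 − 4.904×10¹²/5.798×10⁶ = -3.601×10⁵ J/kg.
Since ε = −μ/(2a), a = −μ/(2ε) = 6.809×10⁶ m = 6809.0 km.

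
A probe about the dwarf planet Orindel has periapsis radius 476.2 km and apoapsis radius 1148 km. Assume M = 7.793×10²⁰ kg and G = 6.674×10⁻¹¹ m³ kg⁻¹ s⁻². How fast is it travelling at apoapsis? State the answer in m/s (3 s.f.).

μ = GM = 6.674×10⁻¹¹ × 7.793×10²⁰ = 5.201×10¹⁰ m³/s².
Semi-major axis a = (r_p + r_a)/2 = 812.10 km = 8.121×10⁵ m.
Vis-viva: v² = μ(2/r − 1/a) = 5.201×10¹⁰ × (1.742×10⁻⁶ − 1.231×10⁻⁶) = 2.657×10⁴ m²/s².
v = 163.0 m/s.

v ≈ 163 m/s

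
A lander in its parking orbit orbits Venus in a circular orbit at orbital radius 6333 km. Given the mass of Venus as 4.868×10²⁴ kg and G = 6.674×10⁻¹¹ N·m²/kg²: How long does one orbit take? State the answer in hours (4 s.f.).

μ = GM = 6.674×10⁻¹¹ × 4.868×10²⁴ = 3.249×10¹⁴ m³/s².
r = 6333 km = 6.333×10⁶ m.
Kepler's third law: T = 2π√(r³/μ) = 2π√((6.333×10⁶)³ / 3.249×10¹⁴).
r³/μ = 7.818×10⁵ s², so T = 2π × 8.842×10² = 5.556×10³ s.
Converting: 5.556×10³ s ÷ 3600 = 1.543 hours.

T ≈ 1.543 hours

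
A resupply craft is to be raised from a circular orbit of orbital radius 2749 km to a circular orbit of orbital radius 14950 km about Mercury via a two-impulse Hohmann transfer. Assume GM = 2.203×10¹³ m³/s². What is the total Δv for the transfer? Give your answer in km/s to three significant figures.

Δv_total ≈ 1.39 km/s

r₁ = 2749 km = 2.749×10⁶ m.
r₂ = 14950 km = 1.495×10⁷ m.
Transfer ellipse a_t = (r₁ + r₂)/2 = 8.850×10⁶ m.
At r₁: circular v_c1 = √(μ/r₁) = 2831 m/s; transfer-periherm v_p = √[μ(2/r₁ − 1/a_t)] = 3679 m/s.
Δv₁ = v_p − v_c1 = 848.6 m/s.
At r₂: circular v_c2 = √(μ/r₂) = 1214 m/s; transfer-apoherm v_a = √[μ(2/r₂ − 1/a_t)] = 676.6 m/s.
Δv₂ = v_c2 − v_a = 537.3 m/s.
Total Δv = Δv₁ + Δv₂ = 1386 m/s = 1.386 km/s.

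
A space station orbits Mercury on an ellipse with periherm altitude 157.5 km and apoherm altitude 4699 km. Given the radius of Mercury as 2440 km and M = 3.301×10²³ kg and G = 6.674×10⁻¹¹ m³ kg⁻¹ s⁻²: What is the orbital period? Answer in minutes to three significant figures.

T ≈ 240 minutes

μ = GM = 6.674×10⁻¹¹ × 3.301×10²³ = 2.203×10¹³ m³/s².
r_p = 2440 + 157.5 = 2597.5 km = 2.5975×10⁶ m.
r_a = 2440 + 4699 = 7139.0 km = 7.1390×10⁶ m.
Semi-major axis a = (r_p + r_a)/2 = (2597.5 + 7139.0)/2 = 4868.2 km = 4.868×10⁶ m.
By Kepler's third law T = 2π√(a³/μ) = 2π × 2.288×10³ = 1.438×10⁴ s.
= 239.6 minutes.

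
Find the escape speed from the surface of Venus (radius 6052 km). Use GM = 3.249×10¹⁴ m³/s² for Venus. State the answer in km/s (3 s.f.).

r = R = 6.052×10⁶ m.
Escape speed v_esc = √(2μ/r) = √(2 × 3.249×10¹⁴ / 6.052×10⁶) = √(1.074×10⁸) = 10360 m/s.
= 10.36 km/s.

v_esc ≈ 10.4 km/s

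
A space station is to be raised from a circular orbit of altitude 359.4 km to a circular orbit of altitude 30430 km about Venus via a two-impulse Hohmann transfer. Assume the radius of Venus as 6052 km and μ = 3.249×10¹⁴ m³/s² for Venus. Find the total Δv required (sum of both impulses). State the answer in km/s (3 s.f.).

r₁ = 6052 + 359.4 = 6411.4 km = 6.4114×10⁶ m.
r₂ = 6052 + 30430 = 36482 km = 3.6482×10⁷ m.
Transfer ellipse a_t = (r₁ + r₂)/2 = 2.145×10⁷ m.
At r₁: circular v_c1 = √(μ/r₁) = 7119 m/s; transfer-periapsis v_p = √[μ(2/r₁ − 1/a_t)] = 9284 m/s.
Δv₁ = v_p − v_c1 = 2166 m/s.
At r₂: circular v_c2 = √(μ/r₂) = 2984 m/s; transfer-apoapsis v_a = √[μ(2/r₂ − 1/a_t)] = 1632 m/s.
Δv₂ = v_c2 − v_a = 1353 m/s.
Total Δv = Δv₁ + Δv₂ = 3518 m/s = 3.518 km/s.

Δv_total ≈ 3.52 km/s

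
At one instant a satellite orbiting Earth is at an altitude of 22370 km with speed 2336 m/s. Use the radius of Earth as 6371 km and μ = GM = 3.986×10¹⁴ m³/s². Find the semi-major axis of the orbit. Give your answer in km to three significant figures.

r = 6371 + 22370 = 28741 km = 2.874×10⁷ m.
Specific orbital energy ε = v²/2 − μ/r = (2336)²/2 − 3.986×10¹⁴/2.874×10⁷ = -1.114×10⁷ J/kg.
Since ε = −μ/(2a), a = −μ/(2ε) = 1.789×10⁷ m = 17890 km.

a ≈ 17900 km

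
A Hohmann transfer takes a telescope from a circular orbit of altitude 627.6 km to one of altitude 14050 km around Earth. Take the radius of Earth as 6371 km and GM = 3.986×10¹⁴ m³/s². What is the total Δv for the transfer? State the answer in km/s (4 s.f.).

r₁ = 6371 + 627.6 = 6998.6 km = 6.9986×10⁶ m.
r₂ = 6371 + 14050 = 20421 km = 2.0421×10⁷ m.
Transfer ellipse a_t = (r₁ + r₂)/2 = 1.371×10⁷ m.
At r₁: circular v_c1 = √(μ/r₁) = 7547 m/s; transfer-perigee v_p = √[μ(2/r₁ − 1/a_t)] = 9211 m/s.
Δv₁ = v_p − v_c1 = 1664 m/s.
At r₂: circular v_c2 = √(μ/r₂) = 4418 m/s; transfer-apogee v_a = √[μ(2/r₂ − 1/a_t)] = 3157 m/s.
Δv₂ = v_c2 − v_a = 1261 m/s.
Total Δv = Δv₁ + Δv₂ = 2925 m/s = 2.925 km/s.

Δv_total ≈ 2.925 km/s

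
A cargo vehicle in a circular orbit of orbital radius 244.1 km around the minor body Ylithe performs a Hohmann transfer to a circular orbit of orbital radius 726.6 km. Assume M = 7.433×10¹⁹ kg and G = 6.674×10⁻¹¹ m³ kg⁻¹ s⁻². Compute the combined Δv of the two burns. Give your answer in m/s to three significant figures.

μ = GM = 6.674×10⁻¹¹ × 7.433×10¹⁹ = 4.961×10⁹ m³/s².
r₁ = 244.1 km = 2.441×10⁵ m.
r₂ = 726.6 km = 7.266×10⁵ m.
Transfer ellipse a_t = (r₁ + r₂)/2 = 4.854×10⁵ m.
At r₁: circular v_c1 = √(μ/r₁) = 142.6 m/s; transfer-periapsis v_p = √[μ(2/r₁ − 1/a_t)] = 174.4 m/s.
Δv₁ = v_p − v_c1 = 31.87 m/s.
At r₂: circular v_c2 = √(μ/r₂) = 82.63 m/s; transfer-apoapsis v_a = √[μ(2/r₂ − 1/a_t)] = 58.60 m/s.
Δv₂ = v_c2 − v_a = 24.03 m/s.
Total Δv = Δv₁ + Δv₂ = 55.90 m/s.

Δv_total ≈ 55.9 m/s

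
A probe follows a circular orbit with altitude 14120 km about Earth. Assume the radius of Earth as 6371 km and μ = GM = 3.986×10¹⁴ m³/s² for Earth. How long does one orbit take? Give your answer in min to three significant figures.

T ≈ 487 min

r = 6371 + 14120 = 20491 km = 2.0491×10⁷ m.
Kepler's third law: T = 2π√(r³/μ) = 2π√((2.049×10⁷)³ / 3.986×10¹⁴).
r³/μ = 2.159×10⁷ s², so T = 2π × 4.646×10³ = 2.919×10⁴ s.
Converting: 2.919×10⁴ s ÷ 60.00 = 486.5 min.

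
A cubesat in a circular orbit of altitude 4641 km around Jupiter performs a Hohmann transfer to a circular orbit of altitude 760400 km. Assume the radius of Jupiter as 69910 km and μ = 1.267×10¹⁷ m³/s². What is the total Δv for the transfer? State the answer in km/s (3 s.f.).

r₁ = 69910 + 4641 = 74551 km = 7.4551×10⁷ m.
r₂ = 69910 + 760400 = 830310 km = 8.3031×10⁸ m.
Transfer ellipse a_t = (r₁ + r₂)/2 = 4.524×10⁸ m.
At r₁: circular v_c1 = √(μ/r₁) = 41230 m/s; transfer-perijove v_p = √[μ(2/r₁ − 1/a_t)] = 55850 m/s.
Δv₁ = v_p − v_c1 = 14620 m/s.
At r₂: circular v_c2 = √(μ/r₂) = 12350 m/s; transfer-apojove v_a = √[μ(2/r₂ − 1/a_t)] = 5014 m/s.
Δv₂ = v_c2 − v_a = 7338 m/s.
Total Δv = Δv₁ + Δv₂ = 21960 m/s = 21.96 km/s.

Δv_total ≈ 22.0 km/s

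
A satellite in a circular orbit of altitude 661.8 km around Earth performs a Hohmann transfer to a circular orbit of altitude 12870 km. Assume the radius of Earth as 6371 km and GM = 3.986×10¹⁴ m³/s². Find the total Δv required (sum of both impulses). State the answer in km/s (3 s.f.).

Δv_total ≈ 2.80 km/s

r₁ = 6371 + 661.8 = 7032.8 km = 7.0328×10⁶ m.
r₂ = 6371 + 12870 = 19241 km = 1.9241×10⁷ m.
Transfer ellipse a_t = (r₁ + r₂)/2 = 1.314×10⁷ m.
At r₁: circular v_c1 = √(μ/r₁) = 7528 m/s; transfer-perigee v_p = √[μ(2/r₁ − 1/a_t)] = 9111 m/s.
Δv₁ = v_p − v_c1 = 1583 m/s.
At r₂: circular v_c2 = √(μ/r₂) = 4552 m/s; transfer-apogee v_a = √[μ(2/r₂ − 1/a_t)] = 3330 m/s.
Δv₂ = v_c2 − v_a = 1221 m/s.
Total Δv = Δv₁ + Δv₂ = 2804 m/s = 2.804 km/s.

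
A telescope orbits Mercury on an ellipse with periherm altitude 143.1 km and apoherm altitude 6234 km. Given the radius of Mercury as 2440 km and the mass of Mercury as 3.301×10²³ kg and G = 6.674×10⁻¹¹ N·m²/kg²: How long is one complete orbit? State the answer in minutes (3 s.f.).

T ≈ 298 minutes

μ = GM = 6.674×10⁻¹¹ × 3.301×10²³ = 2.203×10¹³ m³/s².
r_p = 2440 + 143.1 = 2583.1 km = 2.5831×10⁶ m.
r_a = 2440 + 6234 = 8674.0 km = 8.6740×10⁶ m.
Semi-major axis a = (r_p + r_a)/2 = (2583.1 + 8674.0)/2 = 5628.6 km = 5.629×10⁶ m.
By Kepler's third law T = 2π√(a³/μ) = 2π × 2.845×10³ = 1.788×10⁴ s.
= 297.9 minutes.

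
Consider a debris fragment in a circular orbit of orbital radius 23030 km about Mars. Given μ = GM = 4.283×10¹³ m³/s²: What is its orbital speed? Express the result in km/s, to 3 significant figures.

r = 23030 km = 2.303×10⁷ m.
For a circular orbit v = √(μ/r) = √(4.283×10¹³ / 2.303×10⁷) = √(1.860×10⁶) = 1364 m/s.
That is 1.364 km/s.

v ≈ 1.36 km/s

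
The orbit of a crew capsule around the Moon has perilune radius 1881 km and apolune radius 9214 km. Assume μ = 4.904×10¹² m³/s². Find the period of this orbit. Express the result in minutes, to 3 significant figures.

Semi-major axis a = (r_p + r_a)/2 = (1881.0 + 9214.0)/2 = 5547.5 km = 5.548×10⁶ m.
By Kepler's third law T = 2π√(a³/μ) = 2π × 5.900×10³ = 3.707×10⁴ s.
= 617.9 minutes.

T ≈ 618 minutes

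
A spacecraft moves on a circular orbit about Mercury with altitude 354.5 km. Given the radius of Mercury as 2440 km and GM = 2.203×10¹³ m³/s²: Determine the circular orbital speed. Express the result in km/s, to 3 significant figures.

v ≈ 2.81 km/s

r = 2440 + 354.5 = 2794.5 km = 2.7945×10⁶ m.
For a circular orbit v = √(μ/r) = √(2.203×10¹³ / 2.794×10⁶) = √(7.883×10⁶) = 2808 m/s.
That is 2.808 km/s.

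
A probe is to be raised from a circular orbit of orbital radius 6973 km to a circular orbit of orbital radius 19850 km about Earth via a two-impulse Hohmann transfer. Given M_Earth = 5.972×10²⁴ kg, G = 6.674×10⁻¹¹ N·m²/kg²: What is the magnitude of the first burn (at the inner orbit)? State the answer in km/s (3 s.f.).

μ = GM = 6.674×10⁻¹¹ × 5.972×10²⁴ = 3.986×10¹⁴ m³/s².
r₁ = 6973 km = 6.973×10⁶ m.
r₂ = 19850 km = 1.985×10⁷ m.
Transfer ellipse a_t = (r₁ + r₂)/2 = 1.341×10⁷ m.
At r₁: circular v_c1 = √(μ/r₁) = 7560 m/s; transfer-perigee v_p = √[μ(2/r₁ − 1/a_t)] = 9198 m/s.
Δv₁ = v_p − v_c1 = 1637 m/s.
= 1.637 km/s.

Δv ≈ 1.64 km/s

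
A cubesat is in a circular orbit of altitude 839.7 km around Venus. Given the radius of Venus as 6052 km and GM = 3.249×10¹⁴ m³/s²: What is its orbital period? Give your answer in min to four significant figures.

r = 6052 + 839.7 = 6891.7 km = 6.8917×10⁶ m.
Kepler's third law: T = 2π√(r³/μ) = 2π√((6.892×10⁶)³ / 3.249×10¹⁴).
r³/μ = 1.007×10⁶ s², so T = 2π × 1.004×10³ = 6.307×10³ s.
Converting: 6.307×10³ s ÷ 60.00 = 105.1 min.

T ≈ 105.1 min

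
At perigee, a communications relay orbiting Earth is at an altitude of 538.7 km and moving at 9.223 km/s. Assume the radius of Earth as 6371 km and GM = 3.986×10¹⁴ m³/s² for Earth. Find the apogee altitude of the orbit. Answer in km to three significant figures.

r_p = 6371 + 538.7 = 6909.7 km = 6.910×10⁶ m.
Specific energy ε = v²/2 − μ/r = -1.516×10⁷ J/kg, so a = −μ/(2ε) = 1.315×10⁷ m.
The apsides satisfy r_p + r_a = 2a, so the apogee radius is 2a − r_p = 1.939×10⁷ m = 19392 km.
Apogee altitude = 19392 − 6371 = 13021 km.

apogee altitude ≈ 13000 km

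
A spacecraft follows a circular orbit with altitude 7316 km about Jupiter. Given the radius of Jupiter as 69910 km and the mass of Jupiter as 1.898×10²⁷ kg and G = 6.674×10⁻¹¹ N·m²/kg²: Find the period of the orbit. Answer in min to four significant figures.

T ≈ 199.7 min

μ = GM = 6.674×10⁻¹¹ × 1.898×10²⁷ = 1.267×10¹⁷ m³/s².
r = 69910 + 7316 = 77226 km = 7.7226×10⁷ m.
Kepler's third law: T = 2π√(r³/μ) = 2π√((7.723×10⁷)³ / 1.267×10¹⁷).
r³/μ = 3.636×10⁶ s², so T = 2π × 1.907×10³ = 1.198×10⁴ s.
Converting: 1.198×10⁴ s ÷ 60.00 = 199.7 min.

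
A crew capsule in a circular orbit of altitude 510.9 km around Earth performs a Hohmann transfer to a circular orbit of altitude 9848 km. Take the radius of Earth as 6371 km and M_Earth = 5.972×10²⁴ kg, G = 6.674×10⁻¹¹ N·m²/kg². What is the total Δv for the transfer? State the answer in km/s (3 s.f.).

μ = GM = 6.674×10⁻¹¹ × 5.972×10²⁴ = 3.986×10¹⁴ m³/s².
r₁ = 6371 + 510.9 = 6881.9 km = 6.8819×10⁶ m.
r₂ = 6371 + 9848 = 16219 km = 1.6219×10⁷ m.
Transfer ellipse a_t = (r₁ + r₂)/2 = 1.155×10⁷ m.
At r₁: circular v_c1 = √(μ/r₁) = 7610 m/s; transfer-perigee v_p = √[μ(2/r₁ − 1/a_t)] = 9018 m/s.
Δv₁ = v_p − v_c1 = 1408 m/s.
At r₂: circular v_c2 = √(μ/r₂) = 4957 m/s; transfer-apogee v_a = √[μ(2/r₂ − 1/a_t)] = 3826 m/s.
Δv₂ = v_c2 − v_a = 1131 m/s.
Total Δv = Δv₁ + Δv₂ = 2539 m/s = 2.539 km/s.

Δv_total ≈ 2.54 km/s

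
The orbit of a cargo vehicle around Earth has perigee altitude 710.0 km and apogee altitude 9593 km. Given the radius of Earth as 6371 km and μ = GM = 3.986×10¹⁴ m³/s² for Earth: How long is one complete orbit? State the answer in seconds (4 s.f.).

r_p = 6371 + 710.0 = 7081.0 km = 7.0810×10⁶ m.
r_a = 6371 + 9593 = 15964 km = 1.5964×10⁷ m.
Semi-major axis a = (r_p + r_a)/2 = (7081.0 + 15964)/2 = 11522 km = 1.152×10⁷ m.
By Kepler's third law T = 2π√(a³/μ) = 2π × 1.959×10³ = 1.231×10⁴ s.

T ≈ 12310 seconds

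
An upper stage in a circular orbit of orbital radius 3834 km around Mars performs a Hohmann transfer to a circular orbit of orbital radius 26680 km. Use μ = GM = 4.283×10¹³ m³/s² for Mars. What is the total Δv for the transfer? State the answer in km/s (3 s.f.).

Δv_total ≈ 1.71 km/s

r₁ = 3834 km = 3.834×10⁶ m.
r₂ = 26680 km = 2.668×10⁷ m.
Transfer ellipse a_t = (r₁ + r₂)/2 = 1.526×10⁷ m.
At r₁: circular v_c1 = √(μ/r₁) = 3342 m/s; transfer-periapsis v_p = √[μ(2/r₁ − 1/a_t)] = 4420 m/s.
Δv₁ = v_p − v_c1 = 1078 m/s.
At r₂: circular v_c2 = √(μ/r₂) = 1267 m/s; transfer-apoapsis v_a = √[μ(2/r₂ − 1/a_t)] = 635.1 m/s.
Δv₂ = v_c2 − v_a = 631.9 m/s.
Total Δv = Δv₁ + Δv₂ = 1709 m/s = 1.709 km/s.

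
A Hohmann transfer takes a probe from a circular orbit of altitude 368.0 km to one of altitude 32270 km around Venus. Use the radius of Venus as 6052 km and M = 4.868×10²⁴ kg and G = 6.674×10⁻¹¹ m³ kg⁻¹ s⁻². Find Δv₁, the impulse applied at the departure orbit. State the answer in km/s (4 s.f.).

μ = GM = 6.674×10⁻¹¹ × 4.868×10²⁴ = 3.249×10¹⁴ m³/s².
r₁ = 6052 + 368.0 = 6420.0 km = 6.4200×10⁶ m.
r₂ = 6052 + 32270 = 38322 km = 3.8322×10⁷ m.
Transfer ellipse a_t = (r₁ + r₂)/2 = 2.237×10⁷ m.
At r₁: circular v_c1 = √(μ/r₁) = 7114 m/s; transfer-periapsis v_p = √[μ(2/r₁ − 1/a_t)] = 9311 m/s.
Δv₁ = v_p − v_c1 = 2197 m/s.
= 2.197 km/s.

Δv ≈ 2.197 km/s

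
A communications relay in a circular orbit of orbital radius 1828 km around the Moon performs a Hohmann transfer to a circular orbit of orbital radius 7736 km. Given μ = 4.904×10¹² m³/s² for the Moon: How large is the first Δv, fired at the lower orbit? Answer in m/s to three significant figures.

Δv ≈ 445 m/s

r₁ = 1828 km = 1.828×10⁶ m.
r₂ = 7736 km = 7.736×10⁶ m.
Transfer ellipse a_t = (r₁ + r₂)/2 = 4.782×10⁶ m.
At r₁: circular v_c1 = √(μ/r₁) = 1638 m/s; transfer-perilune v_p = √[μ(2/r₁ − 1/a_t)] = 2083 m/s.
Δv₁ = v_p − v_c1 = 445.3 m/s.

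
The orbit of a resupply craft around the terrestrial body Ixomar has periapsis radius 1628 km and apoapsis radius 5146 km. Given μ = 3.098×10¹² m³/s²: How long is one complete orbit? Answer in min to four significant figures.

Semi-major axis a = (r_p + r_a)/2 = (1628.0 + 5146.0)/2 = 3387.0 km = 3.387×10⁶ m.
By Kepler's third law T = 2π√(a³/μ) = 2π × 3.541×10³ = 2.225×10⁴ s.
= 370.9 min.

T ≈ 370.9 min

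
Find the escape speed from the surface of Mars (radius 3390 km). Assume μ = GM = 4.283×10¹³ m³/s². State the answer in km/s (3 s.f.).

v_esc ≈ 5.03 km/s

r = R = 3.390×10⁶ m.
Escape speed v_esc = √(2μ/r) = √(2 × 4.283×10¹³ / 3.390×10⁶) = √(2.527×10⁷) = 5027 m/s.
= 5.027 km/s.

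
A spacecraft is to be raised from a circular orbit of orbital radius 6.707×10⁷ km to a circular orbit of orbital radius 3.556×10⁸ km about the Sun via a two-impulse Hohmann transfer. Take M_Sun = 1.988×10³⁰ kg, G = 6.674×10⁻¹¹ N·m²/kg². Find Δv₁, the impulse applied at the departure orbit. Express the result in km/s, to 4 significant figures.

μ = GM = 6.674×10⁻¹¹ × 1.988×10³⁰ = 1.327×10²⁰ m³/s².
r₁ = 6.707×10⁷ km = 6.707×10¹⁰ m.
r₂ = 3.556×10⁸ km = 3.556×10¹¹ m.
Transfer ellipse a_t = (r₁ + r₂)/2 = 2.113×10¹¹ m.
At r₁: circular v_c1 = √(μ/r₁) = 44480 m/s; transfer-perihelion v_p = √[μ(2/r₁ − 1/a_t)] = 57690 m/s.
Δv₁ = v_p − v_c1 = 13220 m/s.
= 13.22 km/s.

Δv ≈ 13.22 km/s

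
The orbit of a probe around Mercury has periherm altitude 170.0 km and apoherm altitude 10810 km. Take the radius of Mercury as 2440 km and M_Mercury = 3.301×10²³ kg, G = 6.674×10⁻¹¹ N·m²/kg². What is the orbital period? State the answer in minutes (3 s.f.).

μ = GM = 6.674×10⁻¹¹ × 3.301×10²³ = 2.203×10¹³ m³/s².
r_p = 2440 + 170.0 = 2610.0 km = 2.6100×10⁶ m.
r_a = 2440 + 10810 = 13250 km = 1.3250×10⁷ m.
Semi-major axis a = (r_p + r_a)/2 = (2610.0 + 13250)/2 = 7930.0 km = 7.930×10⁶ m.
By Kepler's third law T = 2π√(a³/μ) = 2π × 4.758×10³ = 2.989×10⁴ s.
= 498.2 minutes.

T ≈ 498 minutes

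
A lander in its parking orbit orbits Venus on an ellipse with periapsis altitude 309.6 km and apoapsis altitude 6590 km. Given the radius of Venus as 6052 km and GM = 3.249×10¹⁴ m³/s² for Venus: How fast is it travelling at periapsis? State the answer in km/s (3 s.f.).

v ≈ 8.24 km/s

r_p = 6052 + 309.6 = 6361.6 km = 6.3616×10⁶ m.
r_a = 6052 + 6590 = 12642 km = 1.2642×10⁷ m.
Semi-major axis a = (r_p + r_a)/2 = 9501.8 km = 9.502×10⁶ m.
Vis-viva: v² = μ(2/r − 1/a) = 3.249×10¹⁴ × (3.144×10⁻⁷ − 1.052×10⁻⁷) = 6.795×10⁷ m²/s².
v = 8243 m/s = 8.243 km/s.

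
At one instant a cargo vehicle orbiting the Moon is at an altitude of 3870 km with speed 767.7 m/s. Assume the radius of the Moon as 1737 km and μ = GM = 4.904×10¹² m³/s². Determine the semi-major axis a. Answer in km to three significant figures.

r = 1737 + 3870 = 5607.0 km = 5.607×10⁶ m.
Specific orbital energy ε = v²/2 − μ/r = (767.7)²/2 − 4.904×10¹²/5.607×10⁶ = -5.799×10⁵ J/kg.
Since ε = −μ/(2a), a = −μ/(2ε) = 4.228×10⁶ m = 4228.0 km.

a ≈ 4230 km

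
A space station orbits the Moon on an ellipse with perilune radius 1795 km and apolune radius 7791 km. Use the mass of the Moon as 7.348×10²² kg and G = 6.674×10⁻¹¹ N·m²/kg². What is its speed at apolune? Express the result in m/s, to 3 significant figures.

v ≈ 486 m/s

μ = GM = 6.674×10⁻¹¹ × 7.348×10²² = 4.904×10¹² m³/s².
Semi-major axis a = (r_p + r_a)/2 = 4793.0 km = 4.793×10⁶ m.
Vis-viva: v² = μ(2/r − 1/a) = 4.904×10¹² × (2.567×10⁻⁷ − 2.086×10⁻⁷) = 2.357×10⁵ m²/s².
v = 485.5 m/s.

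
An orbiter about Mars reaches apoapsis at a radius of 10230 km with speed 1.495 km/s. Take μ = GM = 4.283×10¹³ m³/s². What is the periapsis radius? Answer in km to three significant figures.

periapsis radius ≈ 3720 km

r_a = 1.023×10⁷ m.
Specific energy ε = v²/2 − μ/r = -3.069×10⁶ J/kg, so a = −μ/(2ε) = 6.977×10⁶ m.
The apsides satisfy r_p + r_a = 2a, so the periapsis radius is 2a − r_a = 3.725×10⁶ m = 3724.8 km.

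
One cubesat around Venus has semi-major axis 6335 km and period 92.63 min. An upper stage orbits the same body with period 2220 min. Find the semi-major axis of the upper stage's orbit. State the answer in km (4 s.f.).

a₂ ≈ 52660 km

Kepler's third law: a³ ∝ T², so a₂ = a₁ (T₂/T₁)^(2/3).
T₂/T₁ = 23.97, (T₂/T₁)^(2/3) = 8.313.
a₂ = 6335 × 8.313 = 52660 km.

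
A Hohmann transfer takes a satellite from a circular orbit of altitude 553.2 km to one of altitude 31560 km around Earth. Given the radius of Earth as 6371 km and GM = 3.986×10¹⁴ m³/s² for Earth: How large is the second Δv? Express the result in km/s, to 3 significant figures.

Δv ≈ 1.44 km/s

r₁ = 6371 + 553.2 = 6924.2 km = 6.9242×10⁶ m.
r₂ = 6371 + 31560 = 37931 km = 3.7931×10⁷ m.
Transfer ellipse a_t = (r₁ + r₂)/2 = 2.243×10⁷ m.
At r₁: circular v_c1 = √(μ/r₁) = 7587 m/s; transfer-perigee v_p = √[μ(2/r₁ − 1/a_t)] = 9867 m/s.
At r₂: circular v_c2 = √(μ/r₂) = 3242 m/s; transfer-apogee v_a = √[μ(2/r₂ − 1/a_t)] = 1801 m/s.
Δv₂ = v_c2 − v_a = 1440 m/s.
= 1.440 km/s.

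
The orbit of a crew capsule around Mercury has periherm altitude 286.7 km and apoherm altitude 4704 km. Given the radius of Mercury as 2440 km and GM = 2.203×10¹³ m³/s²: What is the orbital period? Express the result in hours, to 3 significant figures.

r_p = 2440 + 286.7 = 2726.7 km = 2.7267×10⁶ m.
r_a = 2440 + 4704 = 7144.0 km = 7.1440×10⁶ m.
Semi-major axis a = (r_p + r_a)/2 = (2726.7 + 7144.0)/2 = 4935.4 km = 4.935×10⁶ m.
By Kepler's third law T = 2π√(a³/μ) = 2π × 2.336×10³ = 1.468×10⁴ s.
= 4.077 hours.

T ≈ 4.08 hours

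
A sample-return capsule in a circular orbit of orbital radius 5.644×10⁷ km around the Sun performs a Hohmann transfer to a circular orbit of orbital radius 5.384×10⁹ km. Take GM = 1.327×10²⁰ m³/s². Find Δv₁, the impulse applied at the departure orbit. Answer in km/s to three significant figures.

r₁ = 5.644×10⁷ km = 5.644×10¹⁰ m.
r₂ = 5.384×10⁹ km = 5.384×10¹² m.
Transfer ellipse a_t = (r₁ + r₂)/2 = 2.720×10¹² m.
At r₁: circular v_c1 = √(μ/r₁) = 48490 m/s; transfer-perihelion v_p = √[μ(2/r₁ − 1/a_t)] = 68220 m/s.
Δv₁ = v_p − v_c1 = 19730 m/s.
= 19.73 km/s.

Δv ≈ 19.7 km/s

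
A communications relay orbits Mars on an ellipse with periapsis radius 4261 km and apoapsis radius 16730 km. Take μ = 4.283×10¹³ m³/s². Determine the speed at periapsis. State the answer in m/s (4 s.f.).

Semi-major axis a = (r_p + r_a)/2 = 10496 km = 1.050×10⁷ m.
Vis-viva: v² = μ(2/r − 1/a) = 4.283×10¹³ × (4.694×10⁻⁷ − 9.528×10⁻⁸) = 1.602×10⁷ m²/s².
v = 4003 m/s.

v ≈ 4003 m/s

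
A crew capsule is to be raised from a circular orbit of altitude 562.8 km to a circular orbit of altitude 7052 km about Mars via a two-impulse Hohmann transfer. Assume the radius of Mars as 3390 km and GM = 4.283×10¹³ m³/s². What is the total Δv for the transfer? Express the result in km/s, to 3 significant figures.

Δv_total ≈ 1.20 km/s

r₁ = 3390 + 562.8 = 3952.8 km = 3.9528×10⁶ m.
r₂ = 3390 + 7052 = 10442 km = 1.0442×10⁷ m.
Transfer ellipse a_t = (r₁ + r₂)/2 = 7.197×10⁶ m.
At r₁: circular v_c1 = √(μ/r₁) = 3292 m/s; transfer-periapsis v_p = √[μ(2/r₁ − 1/a_t)] = 3965 m/s.
Δv₁ = v_p − v_c1 = 673.1 m/s.
At r₂: circular v_c2 = √(μ/r₂) = 2025 m/s; transfer-apoapsis v_a = √[μ(2/r₂ − 1/a_t)] = 1501 m/s.
Δv₂ = v_c2 − v_a = 524.4 m/s.
Total Δv = Δv₁ + Δv₂ = 1198 m/s = 1.198 km/s.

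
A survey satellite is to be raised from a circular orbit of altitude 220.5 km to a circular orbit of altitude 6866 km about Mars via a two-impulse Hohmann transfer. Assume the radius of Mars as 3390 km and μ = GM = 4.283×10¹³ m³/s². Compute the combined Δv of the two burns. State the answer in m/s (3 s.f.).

Δv_total ≈ 1310 m/s

r₁ = 3390 + 220.5 = 3610.5 km = 3.6105×10⁶ m.
r₂ = 3390 + 6866 = 10256 km = 1.0256×10⁷ m.
Transfer ellipse a_t = (r₁ + r₂)/2 = 6.933×10⁶ m.
At r₁: circular v_c1 = √(μ/r₁) = 3444 m/s; transfer-periapsis v_p = √[μ(2/r₁ − 1/a_t)] = 4189 m/s.
Δv₁ = v_p − v_c1 = 744.8 m/s.
At r₂: circular v_c2 = √(μ/r₂) = 2044 m/s; transfer-apoapsis v_a = √[μ(2/r₂ − 1/a_t)] = 1475 m/s.
Δv₂ = v_c2 − v_a = 568.9 m/s.
Total Δv = Δv₁ + Δv₂ = 1314 m/s.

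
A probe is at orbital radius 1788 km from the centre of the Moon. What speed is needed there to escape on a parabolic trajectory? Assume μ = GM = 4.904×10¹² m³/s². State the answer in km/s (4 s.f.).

r = 1788 km = 1.788×10⁶ m.
Escape speed v_esc = √(2μ/r) = √(2 × 4.904×10¹² / 1.788×10⁶) = √(5.485×10⁶) = 2342 m/s.
= 2.342 km/s.

v_esc ≈ 2.342 km/s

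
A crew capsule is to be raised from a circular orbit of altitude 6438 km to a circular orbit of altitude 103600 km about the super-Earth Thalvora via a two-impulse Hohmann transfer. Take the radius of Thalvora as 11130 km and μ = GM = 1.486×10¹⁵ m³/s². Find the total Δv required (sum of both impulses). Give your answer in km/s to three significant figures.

Δv_total ≈ 4.66 km/s

r₁ = 11130 + 6438 = 17568 km = 1.7568×10⁷ m.
r₂ = 11130 + 103600 = 114730 km = 1.1473×10⁸ m.
Transfer ellipse a_t = (r₁ + r₂)/2 = 6.615×10⁷ m.
At r₁: circular v_c1 = √(μ/r₁) = 9197 m/s; transfer-periapsis v_p = √[μ(2/r₁ − 1/a_t)] = 12110 m/s.
Δv₁ = v_p − v_c1 = 2915 m/s.
At r₂: circular v_c2 = √(μ/r₂) = 3599 m/s; transfer-apoapsis v_a = √[μ(2/r₂ − 1/a_t)] = 1855 m/s.
Δv₂ = v_c2 − v_a = 1744 m/s.
Total Δv = Δv₁ + Δv₂ = 4659 m/s = 4.659 km/s.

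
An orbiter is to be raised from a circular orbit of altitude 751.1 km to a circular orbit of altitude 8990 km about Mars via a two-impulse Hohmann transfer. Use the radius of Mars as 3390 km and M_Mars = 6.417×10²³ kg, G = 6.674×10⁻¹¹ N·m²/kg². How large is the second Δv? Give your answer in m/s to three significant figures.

μ = GM = 6.674×10⁻¹¹ × 6.417×10²³ = 4.283×10¹³ m³/s².
r₁ = 3390 + 751.1 = 4141.1 km = 4.1411×10⁶ m.
r₂ = 3390 + 8990 = 12380 km = 1.2380×10⁷ m.
Transfer ellipse a_t = (r₁ + r₂)/2 = 8.261×10⁶ m.
At r₁: circular v_c1 = √(μ/r₁) = 3216 m/s; transfer-periapsis v_p = √[μ(2/r₁ − 1/a_t)] = 3937 m/s.
At r₂: circular v_c2 = √(μ/r₂) = 1860 m/s; transfer-apoapsis v_a = √[μ(2/r₂ − 1/a_t)] = 1317 m/s.
Δv₂ = v_c2 − v_a = 543.0 m/s.

Δv ≈ 543 m/s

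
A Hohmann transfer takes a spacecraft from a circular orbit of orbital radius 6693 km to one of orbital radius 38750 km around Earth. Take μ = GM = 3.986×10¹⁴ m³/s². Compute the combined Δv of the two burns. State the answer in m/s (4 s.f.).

Δv_total ≈ 3827 m/s

r₁ = 6693 km = 6.693×10⁶ m.
r₂ = 38750 km = 3.875×10⁷ m.
Transfer ellipse a_t = (r₁ + r₂)/2 = 2.272×10⁷ m.
At r₁: circular v_c1 = √(μ/r₁) = 7717 m/s; transfer-perigee v_p = √[μ(2/r₁ − 1/a_t)] = 10080 m/s.
Δv₁ = v_p − v_c1 = 2361 m/s.
At r₂: circular v_c2 = √(μ/r₂) = 3207 m/s; transfer-apogee v_a = √[μ(2/r₂ − 1/a_t)] = 1741 m/s.
Δv₂ = v_c2 − v_a = 1467 m/s.
Total Δv = Δv₁ + Δv₂ = 3827 m/s.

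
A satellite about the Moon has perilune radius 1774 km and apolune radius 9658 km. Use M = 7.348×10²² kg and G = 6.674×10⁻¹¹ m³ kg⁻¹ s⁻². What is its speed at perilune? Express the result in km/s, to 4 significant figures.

μ = GM = 6.674×10⁻¹¹ × 7.348×10²² = 4.904×10¹² m³/s².
Semi-major axis a = (r_p + r_a)/2 = 5716.0 km = 5.716×10⁶ m.
Vis-viva: v² = μ(2/r − 1/a) = 4.904×10¹² × (1.127×10⁻⁶ − 1.749×10⁻⁷) = 4.671×10⁶ m²/s².
v = 2161 m/s = 2.161 km/s.

v ≈ 2.161 km/s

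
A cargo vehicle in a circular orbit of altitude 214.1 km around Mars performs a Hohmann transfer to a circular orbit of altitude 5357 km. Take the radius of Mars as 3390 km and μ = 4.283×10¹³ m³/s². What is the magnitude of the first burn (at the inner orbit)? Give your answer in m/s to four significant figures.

r₁ = 3390 + 214.1 = 3604.1 km = 3.6041×10⁶ m.
r₂ = 3390 + 5357 = 8747.0 km = 8.7470×10⁶ m.
Transfer ellipse a_t = (r₁ + r₂)/2 = 6.176×10⁶ m.
At r₁: circular v_c1 = √(μ/r₁) = 3447 m/s; transfer-periapsis v_p = √[μ(2/r₁ − 1/a_t)] = 4103 m/s.
Δv₁ = v_p − v_c1 = 655.4 m/s.

Δv ≈ 655.4 m/s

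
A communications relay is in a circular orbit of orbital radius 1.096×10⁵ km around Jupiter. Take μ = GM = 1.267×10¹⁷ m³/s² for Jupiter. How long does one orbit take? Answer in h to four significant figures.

T ≈ 5.626 h

r = 1.096×10⁵ km = 1.096×10⁸ m.
Kepler's third law: T = 2π√(r³/μ) = 2π√((1.096×10⁸)³ / 1.267×10¹⁷).
r³/μ = 1.039×10⁷ s², so T = 2π × 3.223×10³ = 2.025×10⁴ s.
Converting: 2.025×10⁴ s ÷ 3600 = 5.626 h.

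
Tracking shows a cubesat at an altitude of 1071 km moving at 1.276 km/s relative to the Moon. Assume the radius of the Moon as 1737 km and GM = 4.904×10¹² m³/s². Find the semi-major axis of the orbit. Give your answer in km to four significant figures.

r = 1737 + 1071 = 2808.0 km = 2.808×10⁶ m.
Vis-viva rearranged: 1/a = 2/r − v²/μ = 7.123×10⁻⁷ − 3.320×10⁻⁷ = 3.802×10⁻⁷ m⁻¹.
a = 2.630×10⁶ m = 2629.9 km.

a ≈ 2630 km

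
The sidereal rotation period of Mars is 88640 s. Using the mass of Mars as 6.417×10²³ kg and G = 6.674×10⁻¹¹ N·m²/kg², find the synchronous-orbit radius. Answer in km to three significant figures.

μ = GM = 6.674×10⁻¹¹ × 6.417×10²³ = 4.283×10¹³ m³/s².
A synchronous orbit has period T, so by Kepler's third law a = (μT²/4π²)^(1/3).
μT²/4π² = 4.283×10¹³ × (8.864×10⁴)² / 39.48 = 8.524×10²¹ m³.
a = 2.043×10⁷ m = 20427 km.

r_sync ≈ 20400 km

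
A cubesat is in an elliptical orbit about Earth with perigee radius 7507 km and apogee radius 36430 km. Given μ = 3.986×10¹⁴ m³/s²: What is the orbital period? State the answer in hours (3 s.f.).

T ≈ 9.00 hours

Semi-major axis a = (r_p + r_a)/2 = (7507.0 + 36430)/2 = 21968 km = 2.197×10⁷ m.
By Kepler's third law T = 2π√(a³/μ) = 2π × 5.157×10³ = 3.240×10⁴ s.
= 9.001 hours.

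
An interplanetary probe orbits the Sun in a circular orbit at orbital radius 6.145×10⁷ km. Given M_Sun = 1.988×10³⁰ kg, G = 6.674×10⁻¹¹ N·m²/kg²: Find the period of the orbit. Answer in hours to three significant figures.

T ≈ 2310 hours

μ = GM = 6.674×10⁻¹¹ × 1.988×10³⁰ = 1.327×10²⁰ m³/s².
r = 6.145×10⁷ km = 6.145×10¹⁰ m.
Kepler's third law: T = 2π√(r³/μ) = 2π√((6.145×10¹⁰)³ / 1.327×10²⁰).
r³/μ = 1.749×10¹² s², so T = 2π × 1.322×10⁶ = 8.309×10⁶ s.
Converting: 8.309×10⁶ s ÷ 3600 = 2308 hours.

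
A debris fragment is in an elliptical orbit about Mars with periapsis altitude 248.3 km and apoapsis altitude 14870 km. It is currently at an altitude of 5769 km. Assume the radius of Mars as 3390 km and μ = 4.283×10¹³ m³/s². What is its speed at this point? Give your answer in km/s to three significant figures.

v ≈ 2.33 km/s

r_p = 3390 + 248.3 = 3638.3 km = 3.6383×10⁶ m.
r_a = 3390 + 14870 = 18260 km = 1.8260×10⁷ m.
r = 3390 + 5769 = 9159.0 km = 9.159×10⁶ m.
Semi-major axis a = (r_p + r_a)/2 = 10949 km = 1.095×10⁷ m.
Vis-viva: v² = μ(2/r − 1/a) = 4.283×10¹³ × (2.184×10⁻⁷ − 9.133×10⁻⁸) = 5.441×10⁶ m²/s².
v = 2333 m/s = 2.333 km/s.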